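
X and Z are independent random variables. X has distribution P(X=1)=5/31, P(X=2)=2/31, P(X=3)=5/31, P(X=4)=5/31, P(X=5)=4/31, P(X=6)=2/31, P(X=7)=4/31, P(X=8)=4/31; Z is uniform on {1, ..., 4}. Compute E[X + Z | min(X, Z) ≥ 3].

211/24

P(min(X, Z) ≥ 3) = 12/31.
Summing (X+Z)·P(x,y) over outcomes with min(X, Z) ≥ 3 gives 211/62.
E[X + Z | min(X, Z) ≥ 3] = (211/62) / (12/31) = 211/24.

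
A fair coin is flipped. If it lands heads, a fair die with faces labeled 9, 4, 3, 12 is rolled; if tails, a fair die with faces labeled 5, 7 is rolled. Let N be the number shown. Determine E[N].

13/2

E[N | heads] = (9+4+3+12)/4 = 7.
E[N | tails] = (5+7)/2 = 6.
E[N] = (1/2)·(7) + (1/2)·(6) = 13/2.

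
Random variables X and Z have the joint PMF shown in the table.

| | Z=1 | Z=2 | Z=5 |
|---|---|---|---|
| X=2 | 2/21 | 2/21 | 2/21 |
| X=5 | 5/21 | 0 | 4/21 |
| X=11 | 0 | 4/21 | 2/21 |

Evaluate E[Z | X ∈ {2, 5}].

P(X ∈ {2, 5}) = 5/7.
Σ Z·P over the event = 1·(2/21) + 2·(2/21) + 5·(2/21) + 1·(5/21) + 5·(4/21) = 41/21.
E[Z | X ∈ {2, 5}] = (41/21) / (5/7) = 41/15.

41/15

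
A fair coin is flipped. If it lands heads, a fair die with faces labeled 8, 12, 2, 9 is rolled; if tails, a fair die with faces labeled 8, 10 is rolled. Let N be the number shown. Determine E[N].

E[N | heads] = (8+12+2+9)/4 = 31/4.
E[N | tails] = (8+10)/2 = 9.
E[N] = (1/2)·(31/4) + (1/2)·(9) = 67/8.

67/8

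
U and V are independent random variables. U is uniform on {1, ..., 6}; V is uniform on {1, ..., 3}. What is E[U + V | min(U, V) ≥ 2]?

P(min(U, V) ≥ 2) = 5/9.
Summing (U+V)·P(x,y) over outcomes with min(U, V) ≥ 2 gives 65/18.
E[U + V | min(U, V) ≥ 2] = (65/18) / (5/9) = 13/2.

13/2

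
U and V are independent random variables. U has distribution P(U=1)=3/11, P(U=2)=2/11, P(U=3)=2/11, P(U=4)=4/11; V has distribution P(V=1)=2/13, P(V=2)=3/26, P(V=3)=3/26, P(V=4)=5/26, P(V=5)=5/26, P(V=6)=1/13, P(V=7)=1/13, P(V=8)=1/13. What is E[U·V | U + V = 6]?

P(U + V = 6) = 43/286.
Summing UV·P(x,y) over outcomes with U + V = 6 gives 305/286.
E[U·V | U + V = 6] = (305/286) / (43/286) = 305/43.

305/43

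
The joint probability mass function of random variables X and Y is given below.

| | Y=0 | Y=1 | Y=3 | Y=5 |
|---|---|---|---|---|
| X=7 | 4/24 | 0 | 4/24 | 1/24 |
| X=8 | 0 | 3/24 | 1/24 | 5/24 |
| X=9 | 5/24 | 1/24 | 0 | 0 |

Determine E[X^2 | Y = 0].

601/9

P(Y = 0) = 3/8.
Σ X^2·P over the event = 49·(4/24) + 81·(5/24) = 601/24.
E[X^2 | Y = 0] = (601/24) / (3/8) = 601/9.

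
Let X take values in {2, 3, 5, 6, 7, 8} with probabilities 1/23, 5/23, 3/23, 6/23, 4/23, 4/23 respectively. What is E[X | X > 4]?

111/17

P(X > 4) = 17/23.
Σ over the event: 5·3/23 + 6·6/23 + 7·4/23 + 8·4/23 = 111/23.
E[X | X > 4] = (111/23) / (17/23) = 111/17.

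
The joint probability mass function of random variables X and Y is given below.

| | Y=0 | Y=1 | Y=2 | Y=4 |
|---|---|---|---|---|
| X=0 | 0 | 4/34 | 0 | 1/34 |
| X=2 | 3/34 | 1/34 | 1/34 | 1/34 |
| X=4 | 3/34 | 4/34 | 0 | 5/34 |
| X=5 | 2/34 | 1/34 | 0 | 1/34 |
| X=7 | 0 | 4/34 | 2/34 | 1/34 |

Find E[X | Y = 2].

P(Y = 2) = 3/34.
Σ X·P over the event = 2·(1/34) + 7·(2/34) = 8/17.
E[X | Y = 2] = (8/17) / (3/34) = 16/3.

16/3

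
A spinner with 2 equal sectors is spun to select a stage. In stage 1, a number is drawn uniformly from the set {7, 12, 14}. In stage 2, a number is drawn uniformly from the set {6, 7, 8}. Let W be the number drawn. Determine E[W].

E[W | stage 1] = (7+12+14)/3 = 11.
E[W | stage 2] = (6+7+8)/3 = 7.
By the law of total expectation,
E[W] = (1/2)·(11) + (1/2)·(7) = 9.

9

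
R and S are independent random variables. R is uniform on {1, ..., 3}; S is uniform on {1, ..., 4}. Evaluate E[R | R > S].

Outcomes with R > S: (2,1), (3,1), (3,2), each with probability 1/12.
E[R | R > S] = (2 + 3 + 3) / 3 = 8/3.

8/3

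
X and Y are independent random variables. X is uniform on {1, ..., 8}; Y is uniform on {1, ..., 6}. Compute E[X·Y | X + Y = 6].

P(X + Y = 6) = 5/48.
Summing XY·P(x,y) over outcomes with X + Y = 6 gives 35/48.
E[X·Y | X + Y = 6] = (35/48) / (5/48) = 7.

7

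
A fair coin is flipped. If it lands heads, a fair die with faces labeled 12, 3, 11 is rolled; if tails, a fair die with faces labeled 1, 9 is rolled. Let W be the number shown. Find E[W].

41/6

E[W | heads] = (12+3+11)/3 = 26/3.
E[W | tails] = (1+9)/2 = 5.
By the law of total expectation,
E[W] = (1/2)·(26/3) + (1/2)·(5) = 41/6.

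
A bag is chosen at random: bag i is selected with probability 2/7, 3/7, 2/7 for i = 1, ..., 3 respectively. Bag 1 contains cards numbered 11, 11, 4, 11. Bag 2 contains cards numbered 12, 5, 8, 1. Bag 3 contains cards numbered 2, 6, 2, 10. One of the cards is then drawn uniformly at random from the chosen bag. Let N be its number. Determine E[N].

E[N | bag 1] = (11+11+4+11)/4 = 37/4.
E[N | bag 2] = (12+5+8+1)/4 = 13/2.
E[N | bag 3] = (2+6+2+10)/4 = 5.
E[N] = (2/7)·(37/4) + (3/7)·(13/2) + (2/7)·(5) = 48/7.

48/7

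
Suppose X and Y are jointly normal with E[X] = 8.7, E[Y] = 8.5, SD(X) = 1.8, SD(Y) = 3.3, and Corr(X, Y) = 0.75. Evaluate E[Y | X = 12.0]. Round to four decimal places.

13.0375

E[Y | X=x] = μ_Y + ρ(σ_Y/σ_X)(x − μ_X) for jointly normal variables.
E[Y | X=12.0] = 8.5 + (0.75)·(3.3/1.8)·(12.0 − (8.7)) = 8.5 + (1.375)·(3.3) = 13.0375.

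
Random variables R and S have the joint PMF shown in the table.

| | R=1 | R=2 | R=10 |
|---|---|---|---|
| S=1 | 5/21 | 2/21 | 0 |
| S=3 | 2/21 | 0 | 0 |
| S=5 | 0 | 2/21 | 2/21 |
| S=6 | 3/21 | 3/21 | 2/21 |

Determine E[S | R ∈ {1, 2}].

P(R ∈ {1, 2}) = 17/21.
Σ S·P over the event = 1·(5/21) + 3·(2/21) + 6·(3/21) + 1·(2/21) + 5·(2/21) + 6·(3/21) = 59/21.
E[S | R ∈ {1, 2}] = (59/21) / (17/21) = 59/17.

59/17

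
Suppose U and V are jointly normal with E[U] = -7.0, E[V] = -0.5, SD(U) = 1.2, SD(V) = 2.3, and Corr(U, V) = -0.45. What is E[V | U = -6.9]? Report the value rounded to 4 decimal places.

-0.5863

For a bivariate normal, E[V | U=x] = μ_V + ρ·(σ_V/σ_U)·(x − μ_U).
E[V | U=-6.9] = -0.5 + (-0.45)·(2.3/1.2)·(-6.9 − (-7.0)) = -0.5 + (-0.8625)·(0.1) = -0.5863.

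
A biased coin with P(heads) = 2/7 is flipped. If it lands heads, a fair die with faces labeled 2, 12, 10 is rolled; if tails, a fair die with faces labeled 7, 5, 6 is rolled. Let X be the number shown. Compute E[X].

E[X | heads] = (2+12+10)/3 = 8.
E[X | tails] = (7+5+6)/3 = 6.
By the law of total expectation,
E[X] = (2/7)·(8) + (5/7)·(6) = 46/7.

46/7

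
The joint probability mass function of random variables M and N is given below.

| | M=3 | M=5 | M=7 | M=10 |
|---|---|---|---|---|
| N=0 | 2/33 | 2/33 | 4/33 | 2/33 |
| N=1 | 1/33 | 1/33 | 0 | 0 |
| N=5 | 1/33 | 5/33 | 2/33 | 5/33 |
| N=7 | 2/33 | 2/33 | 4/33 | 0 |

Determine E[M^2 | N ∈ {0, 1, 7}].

381/10

P(N ∈ {0, 1, 7}) = 20/33.
Summing M^2·P(M=x,N=y) over the conditioning event gives 254/11.
E[M^2 | N ∈ {0, 1, 7}] = (254/11) / (20/33) = 381/10.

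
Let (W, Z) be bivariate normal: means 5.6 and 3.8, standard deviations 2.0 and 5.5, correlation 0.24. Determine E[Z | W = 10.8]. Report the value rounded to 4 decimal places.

7.2320

For a bivariate normal, E[Z | W=x] = μ_Z + ρ·(σ_Z/σ_W)·(x − μ_W).
E[Z | W=10.8] = 3.8 + (0.24)·(5.5/2.0)·(10.8 − (5.6)) = 3.8 + (0.66)·(5.2) = 7.2320.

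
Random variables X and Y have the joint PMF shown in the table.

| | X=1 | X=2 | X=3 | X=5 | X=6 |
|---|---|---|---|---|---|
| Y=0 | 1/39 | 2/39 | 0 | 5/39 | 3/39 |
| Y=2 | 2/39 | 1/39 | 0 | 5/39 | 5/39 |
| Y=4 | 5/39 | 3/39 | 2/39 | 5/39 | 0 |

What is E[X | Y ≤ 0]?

48/11

P(Y ≤ 0) = 11/39.
Σ X·P over the event = 1·(1/39) + 2·(2/39) + 5·(5/39) + 6·(3/39) = 16/13.
E[X | Y ≤ 0] = (16/13) / (11/39) = 48/11.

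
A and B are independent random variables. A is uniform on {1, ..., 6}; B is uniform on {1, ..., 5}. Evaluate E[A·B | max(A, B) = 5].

125/9

Outcomes with max(A, B) = 5: (1,5), (2,5), (3,5), (4,5), (5,1), (5,2), (5,3), (5,4), (5,5), each with probability 1/30.
E[A·B | max(A, B) = 5] = (5 + 10 + 15 + 20 + 5 + 10 + 15 + 20 + 25) / 9 = 125/9.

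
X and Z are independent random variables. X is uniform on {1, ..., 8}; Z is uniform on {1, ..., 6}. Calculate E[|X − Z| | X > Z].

P(X > Z) = 9/16.
Summing |X−Z|·P(x,y) over outcomes with X > Z gives 83/48.
E[|X − Z| | X > Z] = (83/48) / (9/16) = 83/27.

83/27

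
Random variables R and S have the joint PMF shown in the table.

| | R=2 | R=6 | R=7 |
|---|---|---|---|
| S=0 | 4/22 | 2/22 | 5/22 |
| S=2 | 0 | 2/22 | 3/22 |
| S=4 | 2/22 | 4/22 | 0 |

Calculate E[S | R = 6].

5/2

P(R = 6) = 4/11.
Σ S·P over the event = 0·(2/22) + 2·(2/22) + 4·(4/22) = 10/11.
E[S | R = 6] = (10/11) / (4/11) = 5/2.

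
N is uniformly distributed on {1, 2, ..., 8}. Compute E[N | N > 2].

Given N > 2, N is equally likely to be any of {3, 4, 5, 6, 7, 8}.
E[N | N > 2] = (3 + 4 + 5 + 6 + 7 + 8) / 6 = 11/2.

11/2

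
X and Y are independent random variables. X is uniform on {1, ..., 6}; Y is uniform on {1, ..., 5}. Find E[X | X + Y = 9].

P(X + Y = 9) = 1/10.
Summing X·P(x,y) over outcomes with X + Y = 9 gives 1/2.
E[X | X + Y = 9] = (1/2) / (1/10) = 5.

5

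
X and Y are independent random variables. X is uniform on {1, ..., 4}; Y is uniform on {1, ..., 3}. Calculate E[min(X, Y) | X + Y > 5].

Outcomes with X + Y > 5: (3,3), (4,2), (4,3), each with probability 1/12.
E[min(X, Y) | X + Y > 5] = (3 + 2 + 3) / 3 = 8/3.

8/3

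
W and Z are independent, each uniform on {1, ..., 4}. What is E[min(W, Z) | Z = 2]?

7/4

P(Z = 2) = 1/4.
Summing min(W,Z)·P(x,y) over outcomes with Z = 2 gives 7/16.
E[min(W, Z) | Z = 2] = (7/16) / (1/4) = 7/4.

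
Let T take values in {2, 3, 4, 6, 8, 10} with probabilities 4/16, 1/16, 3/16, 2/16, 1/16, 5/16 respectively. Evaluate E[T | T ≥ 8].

P(T ≥ 8) = 3/8.
Σ over the event: 8·1/16 + 10·5/16 = 29/8.
E[T | T ≥ 8] = (29/8) / (3/8) = 29/3.

29/3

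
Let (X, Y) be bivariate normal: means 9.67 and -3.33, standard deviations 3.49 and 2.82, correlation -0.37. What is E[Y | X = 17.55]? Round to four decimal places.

E[Y | X=x] = μ_Y + ρ(σ_Y/σ_X)(x − μ_X) for jointly normal variables.
E[Y | X=17.55] = -3.33 + (-0.37)·(2.82/3.49)·(17.55 − (9.67)) = -3.33 + (-0.29897)·(7.88) = -5.6859.

-5.6859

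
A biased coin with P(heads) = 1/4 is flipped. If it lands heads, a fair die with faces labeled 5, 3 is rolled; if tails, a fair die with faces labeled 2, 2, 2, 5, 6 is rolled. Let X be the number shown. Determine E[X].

E[X | heads] = (5+3)/2 = 4.
E[X | tails] = (2+2+2+5+6)/5 = 17/5.
By the law of total expectation,
E[X] = (1/4)·(4) + (3/4)·(17/5) = 71/20.

71/20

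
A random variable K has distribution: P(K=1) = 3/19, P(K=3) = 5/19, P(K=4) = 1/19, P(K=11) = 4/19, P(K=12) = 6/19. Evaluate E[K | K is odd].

P(K is odd) = 12/19.
Σ over the event: 1·3/19 + 3·5/19 + 11·4/19 = 62/19.
E[K | K is odd] = (62/19) / (12/19) = 31/6.

31/6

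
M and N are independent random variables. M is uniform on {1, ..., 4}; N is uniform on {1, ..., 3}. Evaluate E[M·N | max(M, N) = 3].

27/5

Outcomes with max(M, N) = 3: (1,3), (2,3), (3,1), (3,2), (3,3), each with probability 1/12.
E[M·N | max(M, N) = 3] = (3 + 6 + 3 + 6 + 9) / 5 = 27/5.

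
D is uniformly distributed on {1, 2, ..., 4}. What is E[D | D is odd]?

Given D is odd, D is equally likely to be any of {1, 3}.
E[D | D is odd] = (1 + 3) / 2 = 2.

2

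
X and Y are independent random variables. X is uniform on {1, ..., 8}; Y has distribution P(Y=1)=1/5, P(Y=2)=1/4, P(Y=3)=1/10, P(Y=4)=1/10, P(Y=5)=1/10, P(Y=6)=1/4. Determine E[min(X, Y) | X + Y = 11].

P(X + Y = 11) = 11/160.
Summing min(X,Y)·P(x,y) over outcomes with X + Y = 11 gives 49/160.
E[min(X, Y) | X + Y = 11] = (49/160) / (11/160) = 49/11.

49/11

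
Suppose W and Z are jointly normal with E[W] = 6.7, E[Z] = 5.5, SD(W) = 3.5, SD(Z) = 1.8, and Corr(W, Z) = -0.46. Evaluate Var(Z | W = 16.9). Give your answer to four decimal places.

2.5544

Var(Z | W=x) = (1 − ρ²)·σ_Z².
Var(Z | W=16.9) = (1.8)²·(1 − (-0.46)²) = 3.24·0.7884 = 2.5544.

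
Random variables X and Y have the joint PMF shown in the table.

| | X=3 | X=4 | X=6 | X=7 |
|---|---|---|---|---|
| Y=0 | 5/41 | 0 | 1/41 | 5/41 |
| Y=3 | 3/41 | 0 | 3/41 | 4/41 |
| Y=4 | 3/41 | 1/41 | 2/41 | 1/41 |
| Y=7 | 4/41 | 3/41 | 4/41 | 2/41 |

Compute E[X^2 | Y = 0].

326/11

P(Y = 0) = 11/41.
Σ X^2·P over the event = 9·(5/41) + 36·(1/41) + 49·(5/41) = 326/41.
E[X^2 | Y = 0] = (326/41) / (11/41) = 326/11.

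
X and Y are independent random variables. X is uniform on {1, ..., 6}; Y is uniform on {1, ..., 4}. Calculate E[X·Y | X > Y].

P(X > Y) = 7/12.
Summing XY·P(x,y) over outcomes with X > Y gives 145/24.
E[X·Y | X > Y] = (145/24) / (7/12) = 145/14.

145/14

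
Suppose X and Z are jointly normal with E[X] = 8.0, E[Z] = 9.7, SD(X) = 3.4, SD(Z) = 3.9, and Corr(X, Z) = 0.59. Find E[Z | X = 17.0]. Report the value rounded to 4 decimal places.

E[Z | X=x] = μ_Z + ρ(σ_Z/σ_X)(x − μ_X) for jointly normal variables.
E[Z | X=17.0] = 9.7 + (0.59)·(3.9/3.4)·(17.0 − (8.0)) = 9.7 + (0.676765)·(9) = 15.7909.

15.7909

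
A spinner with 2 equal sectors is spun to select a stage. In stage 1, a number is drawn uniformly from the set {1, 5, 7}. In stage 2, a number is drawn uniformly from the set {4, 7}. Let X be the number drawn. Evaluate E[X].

E[X | stage 1] = (1+5+7)/3 = 13/3.
E[X | stage 2] = (4+7)/2 = 11/2.
By the law of total expectation,
E[X] = (1/2)·(13/3) + (1/2)·(11/2) = 59/12.

59/12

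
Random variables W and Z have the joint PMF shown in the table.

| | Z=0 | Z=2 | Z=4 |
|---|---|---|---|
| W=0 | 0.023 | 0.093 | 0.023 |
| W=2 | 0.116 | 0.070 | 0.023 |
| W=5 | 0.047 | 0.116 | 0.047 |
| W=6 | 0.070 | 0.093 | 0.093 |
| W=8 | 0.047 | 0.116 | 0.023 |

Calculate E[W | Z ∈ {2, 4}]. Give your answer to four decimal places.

4.6327

P(Z ∈ {2, 4}) = 0.697.
Summing W·P(W=x,Z=y) over the conditioning event gives 3.229.
E[W | Z ∈ {2, 4}] = (3.229) / (0.697) = 4.6327.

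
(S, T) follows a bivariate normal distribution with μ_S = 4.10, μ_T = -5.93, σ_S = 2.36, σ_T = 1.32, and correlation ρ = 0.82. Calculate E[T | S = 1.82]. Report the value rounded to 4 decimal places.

-6.9757

The regression of T on S has slope ρ·σ_T/σ_S and passes through (μ_S, μ_T).
E[T | S=1.82] = -5.93 + (0.82)·(1.32/2.36)·(1.82 − (4.10)) = -5.93 + (0.45864)·(-2.28) = -6.9757.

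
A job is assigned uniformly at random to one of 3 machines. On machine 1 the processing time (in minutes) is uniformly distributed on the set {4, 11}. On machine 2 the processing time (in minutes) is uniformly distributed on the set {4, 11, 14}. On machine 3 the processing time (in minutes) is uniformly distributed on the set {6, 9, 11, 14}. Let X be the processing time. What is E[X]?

E[X | machine 1] = (4+11)/2 = 15/2.
E[X | machine 2] = (4+11+14)/3 = 29/3.
E[X | machine 3] = (6+9+11+14)/4 = 10.
E[X] = (1/3)·(15/2) + (1/3)·(29/3) + (1/3)·(10) = 163/18.

163/18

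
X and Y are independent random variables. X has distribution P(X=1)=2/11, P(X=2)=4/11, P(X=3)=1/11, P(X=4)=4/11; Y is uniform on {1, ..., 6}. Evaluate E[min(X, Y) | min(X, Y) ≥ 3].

18/5

P(min(X, Y) ≥ 3) = 10/33.
Summing min(X,Y)·P(x,y) over outcomes with min(X, Y) ≥ 3 gives 12/11.
E[min(X, Y) | min(X, Y) ≥ 3] = (12/11) / (10/33) = 18/5.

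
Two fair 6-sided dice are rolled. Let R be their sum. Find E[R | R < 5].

P(R < 5) = 1/6.
Σ over the event: 2·1/36 + 3·1/18 + 4·1/12 = 5/9.
E[R | R < 5] = (5/9) / (1/6) = 10/3.

10/3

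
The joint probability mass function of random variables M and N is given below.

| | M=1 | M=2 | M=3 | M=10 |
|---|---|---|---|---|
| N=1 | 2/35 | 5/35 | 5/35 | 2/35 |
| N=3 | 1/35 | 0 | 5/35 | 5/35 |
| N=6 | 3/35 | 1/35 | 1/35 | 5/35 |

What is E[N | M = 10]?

P(M = 10) = 12/35.
Summing N·P(M=x,N=y) over the conditioning event gives 47/35.
E[N | M = 10] = (47/35) / (12/35) = 47/12.

47/12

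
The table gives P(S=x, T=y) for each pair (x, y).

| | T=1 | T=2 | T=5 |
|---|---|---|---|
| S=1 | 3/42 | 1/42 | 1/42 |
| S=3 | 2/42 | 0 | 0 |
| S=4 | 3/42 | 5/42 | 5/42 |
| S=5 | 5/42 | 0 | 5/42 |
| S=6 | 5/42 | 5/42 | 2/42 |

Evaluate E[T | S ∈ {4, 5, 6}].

93/35

P(S ∈ {4, 5, 6}) = 5/6.
Σ T·P over the event = 1·(3/42) + 2·(5/42) + 5·(5/42) + 1·(5/42) + 5·(5/42) + 1·(5/42) + 2·(5/42) + 5·(2/42) = 31/14.
E[T | S ∈ {4, 5, 6}] = (31/14) / (5/6) = 93/35.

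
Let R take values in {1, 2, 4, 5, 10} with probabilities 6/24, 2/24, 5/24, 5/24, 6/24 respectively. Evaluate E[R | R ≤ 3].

5/4

P(R ≤ 3) = 1/3.
Σ over the event: 1·1/4 + 2·1/12 = 5/12.
E[R | R ≤ 3] = (5/12) / (1/3) = 5/4.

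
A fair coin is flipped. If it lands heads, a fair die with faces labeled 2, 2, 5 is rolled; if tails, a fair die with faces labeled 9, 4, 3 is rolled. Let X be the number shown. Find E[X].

25/6

E[X | heads] = (2+2+5)/3 = 3.
E[X | tails] = (9+4+3)/3 = 16/3.
E[X] = (1/2)·(3) + (1/2)·(16/3) = 25/6.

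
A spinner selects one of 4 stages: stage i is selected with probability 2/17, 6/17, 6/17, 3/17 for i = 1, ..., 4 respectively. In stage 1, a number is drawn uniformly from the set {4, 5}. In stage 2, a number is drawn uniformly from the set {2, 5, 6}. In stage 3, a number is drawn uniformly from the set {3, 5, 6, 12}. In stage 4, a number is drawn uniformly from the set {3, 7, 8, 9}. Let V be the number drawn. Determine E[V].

377/68

E[V | stage 1] = (4+5)/2 = 9/2.
E[V | stage 2] = (2+5+6)/3 = 13/3.
E[V | stage 3] = (3+5+6+12)/4 = 13/2.
E[V | stage 4] = (3+7+8+9)/4 = 27/4.
E[V] = (2/17)·(9/2) + (6/17)·(13/3) + (6/17)·(13/2) + (3/17)·(27/4) = 377/68.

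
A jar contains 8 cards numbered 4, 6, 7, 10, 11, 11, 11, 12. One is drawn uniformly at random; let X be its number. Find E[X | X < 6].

4

P(X < 6) = 1/8.
Σ over the event: 4·1/8 = 1/2.
E[X | X < 6] = (1/2) / (1/8) = 4.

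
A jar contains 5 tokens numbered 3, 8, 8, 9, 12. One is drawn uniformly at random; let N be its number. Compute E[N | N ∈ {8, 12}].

28/3

P(N ∈ {8, 12}) = 3/5.
Σ over the event: 8·2/5 + 12·1/5 = 28/5.
E[N | N ∈ {8, 12}] = (28/5) / (3/5) = 28/3.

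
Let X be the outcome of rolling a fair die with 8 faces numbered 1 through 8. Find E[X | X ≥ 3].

11/2

Given X ≥ 3, X is equally likely to be any of {3, 4, 5, 6, 7, 8}.
E[X | X ≥ 3] = (3 + 4 + 5 + 6 + 7 + 8) / 6 = 11/2.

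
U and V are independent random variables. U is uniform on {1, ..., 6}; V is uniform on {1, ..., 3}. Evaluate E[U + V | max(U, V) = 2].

Outcomes with max(U, V) = 2: (1,2), (2,1), (2,2), each with probability 1/18.
E[U + V | max(U, V) = 2] = (3 + 3 + 4) / 3 = 10/3.

10/3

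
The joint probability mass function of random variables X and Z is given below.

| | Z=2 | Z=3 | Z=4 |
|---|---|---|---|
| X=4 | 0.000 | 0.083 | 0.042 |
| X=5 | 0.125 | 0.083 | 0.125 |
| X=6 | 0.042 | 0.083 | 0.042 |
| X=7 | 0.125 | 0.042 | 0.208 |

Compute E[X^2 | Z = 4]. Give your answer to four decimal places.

37.1727

P(Z = 4) = 0.417.
Σ X^2·P over the event = 16·(0.042) + 25·(0.125) + 36·(0.042) + 49·(0.208) = 15.501.
E[X^2 | Z = 4] = (15.501) / (0.417) = 37.1727.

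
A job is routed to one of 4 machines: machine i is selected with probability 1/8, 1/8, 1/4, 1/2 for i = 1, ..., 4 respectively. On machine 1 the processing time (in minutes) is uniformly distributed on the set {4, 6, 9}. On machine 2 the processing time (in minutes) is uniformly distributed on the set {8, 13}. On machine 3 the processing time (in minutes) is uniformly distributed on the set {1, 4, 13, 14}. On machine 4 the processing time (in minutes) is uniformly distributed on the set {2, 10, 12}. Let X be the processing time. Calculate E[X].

E[X | machine 1] = (4+6+9)/3 = 19/3.
E[X | machine 2] = (8+13)/2 = 21/2.
E[X | machine 3] = (1+4+13+14)/4 = 8.
E[X | machine 4] = (2+10+12)/3 = 8.
By the law of total expectation,
E[X] = (1/8)·(19/3) + (1/8)·(21/2) + (1/4)·(8) + (1/2)·(8) = 389/48.

389/48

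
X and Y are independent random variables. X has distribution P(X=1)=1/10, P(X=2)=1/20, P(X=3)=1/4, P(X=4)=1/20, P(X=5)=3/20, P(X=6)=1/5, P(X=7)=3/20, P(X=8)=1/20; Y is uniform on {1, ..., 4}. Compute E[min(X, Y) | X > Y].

66/29

P(X > Y) = 29/40.
Summing min(X,Y)·P(x,y) over outcomes with X > Y gives 33/20.
E[min(X, Y) | X > Y] = (33/20) / (29/40) = 66/29.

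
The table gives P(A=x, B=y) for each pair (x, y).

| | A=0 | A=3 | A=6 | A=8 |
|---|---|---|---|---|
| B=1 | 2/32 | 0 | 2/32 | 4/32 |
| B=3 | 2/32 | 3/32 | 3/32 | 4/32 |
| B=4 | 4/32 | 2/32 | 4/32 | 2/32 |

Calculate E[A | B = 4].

23/6

P(B = 4) = 3/8.
Summing A·P(A=x,B=y) over the conditioning event gives 23/16.
E[A | B = 4] = (23/16) / (3/8) = 23/6.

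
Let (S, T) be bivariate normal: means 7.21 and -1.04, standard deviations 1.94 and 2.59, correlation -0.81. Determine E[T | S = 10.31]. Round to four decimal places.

-4.3923

The regression of T on S has slope ρ·σ_T/σ_S and passes through (μ_S, μ_T).
E[T | S=10.31] = -1.04 + (-0.81)·(2.59/1.94)·(10.31 − (7.21)) = -1.04 + (-1.0814)·(3.1) = -4.3923.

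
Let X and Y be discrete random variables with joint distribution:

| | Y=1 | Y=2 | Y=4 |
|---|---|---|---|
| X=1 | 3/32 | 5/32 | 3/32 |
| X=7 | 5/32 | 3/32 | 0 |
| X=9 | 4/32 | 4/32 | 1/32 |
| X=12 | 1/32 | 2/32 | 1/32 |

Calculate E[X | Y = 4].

24/5

P(Y = 4) = 5/32.
Σ X·P over the event = 1·(3/32) + 9·(1/32) + 12·(1/32) = 3/4.
E[X | Y = 4] = (3/4) / (5/32) = 24/5.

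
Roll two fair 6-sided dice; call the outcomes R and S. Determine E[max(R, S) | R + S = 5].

P(R + S = 5) = 1/9.
Summing max(R,S)·P(x,y) over outcomes with R + S = 5 gives 7/18.
E[max(R, S) | R + S = 5] = (7/18) / (1/9) = 7/2.

7/2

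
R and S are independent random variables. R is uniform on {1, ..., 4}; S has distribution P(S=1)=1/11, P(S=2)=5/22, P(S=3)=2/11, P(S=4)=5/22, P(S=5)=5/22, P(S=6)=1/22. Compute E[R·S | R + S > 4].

P(R + S > 4) = 17/22.
Summing RS·P(x,y) over outcomes with R + S > 4 gives 87/11.
E[R·S | R + S > 4] = (87/11) / (17/22) = 174/17.

174/17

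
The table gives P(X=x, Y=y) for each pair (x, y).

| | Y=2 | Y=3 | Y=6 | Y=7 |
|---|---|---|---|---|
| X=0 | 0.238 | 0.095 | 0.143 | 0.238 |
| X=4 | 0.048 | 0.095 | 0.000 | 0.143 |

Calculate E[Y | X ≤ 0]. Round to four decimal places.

4.6008

P(X ≤ 0) = 0.714.
Summing Y·P(X=x,Y=y) over the conditioning event gives 3.285.
E[Y | X ≤ 0] = (3.285) / (0.714) = 4.6008.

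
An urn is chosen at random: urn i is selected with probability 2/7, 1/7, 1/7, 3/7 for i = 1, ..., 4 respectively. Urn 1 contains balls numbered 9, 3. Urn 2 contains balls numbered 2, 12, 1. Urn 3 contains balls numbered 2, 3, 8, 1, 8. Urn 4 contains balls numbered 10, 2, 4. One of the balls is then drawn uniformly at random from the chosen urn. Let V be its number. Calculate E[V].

E[V | urn 1] = (9+3)/2 = 6.
E[V | urn 2] = (2+12+1)/3 = 5.
E[V | urn 3] = (2+3+8+1+8)/5 = 22/5.
E[V | urn 4] = (10+2+4)/3 = 16/3.
E[V] = (2/7)·(6) + (1/7)·(5) + (1/7)·(22/5) + (3/7)·(16/3) = 187/35.

187/35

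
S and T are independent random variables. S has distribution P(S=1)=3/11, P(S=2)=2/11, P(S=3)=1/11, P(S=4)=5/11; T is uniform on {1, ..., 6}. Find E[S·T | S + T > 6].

P(S + T > 6) = 5/11.
Summing ST·P(x,y) over outcomes with S + T > 6 gives 467/66.
E[S·T | S + T > 6] = (467/66) / (5/11) = 467/30.

467/30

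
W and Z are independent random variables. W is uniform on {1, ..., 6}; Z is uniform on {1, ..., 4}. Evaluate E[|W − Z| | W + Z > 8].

2

Outcomes with W + Z > 8: (5,4), (6,3), (6,4), each with probability 1/24.
E[|W − Z| | W + Z > 8] = (1 + 3 + 2) / 3 = 2.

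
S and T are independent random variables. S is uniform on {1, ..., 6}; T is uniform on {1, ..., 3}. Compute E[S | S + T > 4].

P(S + T > 4) = 2/3.
Summing S·P(x,y) over outcomes with S + T > 4 gives 53/18.
E[S | S + T > 4] = (53/18) / (2/3) = 53/12.

53/12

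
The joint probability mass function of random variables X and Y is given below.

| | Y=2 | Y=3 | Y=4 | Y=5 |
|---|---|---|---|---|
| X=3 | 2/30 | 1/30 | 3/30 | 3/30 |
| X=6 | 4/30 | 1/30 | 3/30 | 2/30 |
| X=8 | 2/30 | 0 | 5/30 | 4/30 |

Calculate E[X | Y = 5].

53/9

P(Y = 5) = 3/10.
Σ X·P over the event = 3·(3/30) + 6·(2/30) + 8·(4/30) = 53/30.
E[X | Y = 5] = (53/30) / (3/10) = 53/9.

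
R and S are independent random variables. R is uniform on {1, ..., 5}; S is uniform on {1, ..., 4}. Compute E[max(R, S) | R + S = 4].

Outcomes with R + S = 4: (1,3), (2,2), (3,1), each with probability 1/20.
E[max(R, S) | R + S = 4] = (3 + 2 + 3) / 3 = 8/3.

8/3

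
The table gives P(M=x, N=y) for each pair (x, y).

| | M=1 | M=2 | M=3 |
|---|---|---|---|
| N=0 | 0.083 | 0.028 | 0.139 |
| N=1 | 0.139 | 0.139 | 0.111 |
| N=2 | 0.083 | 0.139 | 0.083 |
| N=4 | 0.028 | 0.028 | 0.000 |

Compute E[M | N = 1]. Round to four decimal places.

P(N = 1) = 0.389.
Σ M·P over the event = 1·(0.139) + 2·(0.139) + 3·(0.111) = 0.750.
E[M | N = 1] = (0.750) / (0.389) = 1.9280.

1.9280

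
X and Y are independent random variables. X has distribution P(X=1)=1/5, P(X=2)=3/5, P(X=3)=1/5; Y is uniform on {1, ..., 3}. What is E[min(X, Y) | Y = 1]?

1

P(Y = 1) = 1/3.
Summing min(X,Y)·P(x,y) over outcomes with Y = 1 gives 1/3.
E[min(X, Y) | Y = 1] = (1/3) / (1/3) = 1.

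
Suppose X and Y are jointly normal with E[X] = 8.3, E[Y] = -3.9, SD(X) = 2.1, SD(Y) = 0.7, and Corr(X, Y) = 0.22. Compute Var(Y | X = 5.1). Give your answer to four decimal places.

0.4663

Var(Y | X=x) = (1 − ρ²)·σ_Y².
Var(Y | X=5.1) = (0.7)²·(1 − (0.22)²) = 0.49·0.9516 = 0.4663.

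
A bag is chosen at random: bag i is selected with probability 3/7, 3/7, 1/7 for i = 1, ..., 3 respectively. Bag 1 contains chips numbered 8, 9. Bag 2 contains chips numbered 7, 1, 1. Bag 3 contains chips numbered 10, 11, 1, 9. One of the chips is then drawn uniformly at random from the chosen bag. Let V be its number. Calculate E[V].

E[V | bag 1] = (8+9)/2 = 17/2.
E[V | bag 2] = (7+1+1)/3 = 3.
E[V | bag 3] = (10+11+1+9)/4 = 31/4.
By the law of total expectation,
E[V] = (3/7)·(17/2) + (3/7)·(3) + (1/7)·(31/4) = 169/28.

169/28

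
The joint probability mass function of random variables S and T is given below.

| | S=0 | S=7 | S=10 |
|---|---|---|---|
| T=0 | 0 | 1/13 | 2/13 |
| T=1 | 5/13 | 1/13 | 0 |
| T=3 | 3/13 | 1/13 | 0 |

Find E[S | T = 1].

P(T = 1) = 6/13.
Σ S·P over the event = 0·(5/13) + 7·(1/13) = 7/13.
E[S | T = 1] = (7/13) / (6/13) = 7/6.

7/6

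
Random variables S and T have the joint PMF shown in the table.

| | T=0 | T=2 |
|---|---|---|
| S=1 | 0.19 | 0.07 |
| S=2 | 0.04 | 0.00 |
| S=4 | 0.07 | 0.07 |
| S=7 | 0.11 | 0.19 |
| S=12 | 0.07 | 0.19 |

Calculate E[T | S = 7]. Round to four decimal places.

P(S = 7) = 0.30.
Summing T·P(S=x,T=y) over the conditioning event gives 0.38.
E[T | S = 7] = (0.38) / (0.30) = 1.2667.

1.2667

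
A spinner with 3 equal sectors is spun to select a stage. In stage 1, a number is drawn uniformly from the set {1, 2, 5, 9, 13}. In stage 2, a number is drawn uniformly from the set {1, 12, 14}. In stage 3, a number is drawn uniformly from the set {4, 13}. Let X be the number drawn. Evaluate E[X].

47/6

E[X | stage 1] = (1+2+5+9+13)/5 = 6.
E[X | stage 2] = (1+12+14)/3 = 9.
E[X | stage 3] = (4+13)/2 = 17/2.
By the law of total expectation,
E[X] = (1/3)·(6) + (1/3)·(9) + (1/3)·(17/2) = 47/6.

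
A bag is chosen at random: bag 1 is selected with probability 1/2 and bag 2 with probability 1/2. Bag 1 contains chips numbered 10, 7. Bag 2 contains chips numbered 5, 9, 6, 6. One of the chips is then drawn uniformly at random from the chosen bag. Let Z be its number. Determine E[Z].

E[Z | bag 1] = (10+7)/2 = 17/2.
E[Z | bag 2] = (5+9+6+6)/4 = 13/2.
E[Z] = (1/2)·(17/2) + (1/2)·(13/2) = 15/2.

15/2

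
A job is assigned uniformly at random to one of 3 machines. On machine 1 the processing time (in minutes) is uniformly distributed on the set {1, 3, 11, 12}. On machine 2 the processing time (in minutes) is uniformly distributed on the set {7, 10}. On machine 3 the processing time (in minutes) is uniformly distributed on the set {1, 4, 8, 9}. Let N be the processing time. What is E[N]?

E[N | machine 1] = (1+3+11+12)/4 = 27/4.
E[N | machine 2] = (7+10)/2 = 17/2.
E[N | machine 3] = (1+4+8+9)/4 = 11/2.
By the law of total expectation,
E[N] = (1/3)·(27/4) + (1/3)·(17/2) + (1/3)·(11/2) = 83/12.

83/12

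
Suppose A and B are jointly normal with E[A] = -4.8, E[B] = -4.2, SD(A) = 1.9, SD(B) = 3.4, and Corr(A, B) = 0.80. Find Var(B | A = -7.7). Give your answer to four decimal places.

4.1616

Var(B | A=x) = (1 − ρ²)·σ_B².
Var(B | A=-7.7) = (3.4)²·(1 − (0.80)²) = 11.56·0.36 = 4.1616.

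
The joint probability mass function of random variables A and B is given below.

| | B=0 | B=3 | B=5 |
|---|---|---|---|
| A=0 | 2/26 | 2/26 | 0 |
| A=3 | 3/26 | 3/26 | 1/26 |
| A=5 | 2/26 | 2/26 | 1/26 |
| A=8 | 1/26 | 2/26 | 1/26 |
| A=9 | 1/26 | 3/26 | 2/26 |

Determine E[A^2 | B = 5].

P(B = 5) = 5/26.
Σ A^2·P over the event = 9·(1/26) + 25·(1/26) + 64·(1/26) + 81·(2/26) = 10.
E[A^2 | B = 5] = (10) / (5/26) = 52.

52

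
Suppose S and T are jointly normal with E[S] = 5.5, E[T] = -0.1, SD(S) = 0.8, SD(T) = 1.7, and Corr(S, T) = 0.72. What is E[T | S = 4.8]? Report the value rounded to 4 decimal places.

For a bivariate normal, E[T | S=x] = μ_T + ρ·(σ_T/σ_S)·(x − μ_S).
E[T | S=4.8] = -0.1 + (0.72)·(1.7/0.8)·(4.8 − (5.5)) = -0.1 + (1.53)·(-0.7) = -1.1710.

-1.1710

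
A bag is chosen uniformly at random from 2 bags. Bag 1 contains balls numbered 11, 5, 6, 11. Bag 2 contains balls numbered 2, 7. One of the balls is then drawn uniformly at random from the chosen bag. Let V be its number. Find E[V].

51/8

E[V | bag 1] = (11+5+6+11)/4 = 33/4.
E[V | bag 2] = (2+7)/2 = 9/2.
E[V] = (1/2)·(33/4) + (1/2)·(9/2) = 51/8.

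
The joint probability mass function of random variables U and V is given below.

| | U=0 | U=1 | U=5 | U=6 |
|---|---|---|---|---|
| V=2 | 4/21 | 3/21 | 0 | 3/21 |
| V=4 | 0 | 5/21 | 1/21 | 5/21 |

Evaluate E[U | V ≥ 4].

40/11

P(V ≥ 4) = 11/21.
Σ U·P over the event = 1·(5/21) + 5·(1/21) + 6·(5/21) = 40/21.
E[U | V ≥ 4] = (40/21) / (11/21) = 40/11.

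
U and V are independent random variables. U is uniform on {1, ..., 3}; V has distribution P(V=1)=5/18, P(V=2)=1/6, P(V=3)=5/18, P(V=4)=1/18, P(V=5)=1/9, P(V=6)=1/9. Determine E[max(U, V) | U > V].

34/13

P(U > V) = 13/54.
Summing max(U,V)·P(x,y) over outcomes with U > V gives 17/27.
E[max(U, V) | U > V] = (17/27) / (13/54) = 34/13.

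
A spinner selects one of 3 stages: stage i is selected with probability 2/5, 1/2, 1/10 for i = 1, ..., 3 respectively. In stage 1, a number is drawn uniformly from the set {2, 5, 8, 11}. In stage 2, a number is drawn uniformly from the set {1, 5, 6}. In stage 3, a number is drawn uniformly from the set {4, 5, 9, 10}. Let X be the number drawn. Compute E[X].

E[X | stage 1] = (2+5+8+11)/4 = 13/2.
E[X | stage 2] = (1+5+6)/3 = 4.
E[X | stage 3] = (4+5+9+10)/4 = 7.
By the law of total expectation,
E[X] = (2/5)·(13/2) + (1/2)·(4) + (1/10)·(7) = 53/10.

53/10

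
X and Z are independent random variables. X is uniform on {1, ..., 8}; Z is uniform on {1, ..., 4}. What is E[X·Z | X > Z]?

295/22

P(X > Z) = 11/16.
Summing XZ·P(x,y) over outcomes with X > Z gives 295/32.
E[X·Z | X > Z] = (295/32) / (11/16) = 295/22.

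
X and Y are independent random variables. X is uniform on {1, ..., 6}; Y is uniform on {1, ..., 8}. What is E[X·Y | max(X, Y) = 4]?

64/7

P(max(X, Y) = 4) = 7/48.
Summing XY·P(x,y) over outcomes with max(X, Y) = 4 gives 4/3.
E[X·Y | max(X, Y) = 4] = (4/3) / (7/48) = 64/7.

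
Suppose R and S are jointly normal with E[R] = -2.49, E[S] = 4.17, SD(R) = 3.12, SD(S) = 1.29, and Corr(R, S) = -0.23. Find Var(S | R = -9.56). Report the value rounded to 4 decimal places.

1.5761

The conditional variance in a bivariate normal is σ_S²(1 − ρ²), independent of x.
Var(S | R=-9.56) = (1.29)²·(1 − (-0.23)²) = 1.6641·0.9471 = 1.5761.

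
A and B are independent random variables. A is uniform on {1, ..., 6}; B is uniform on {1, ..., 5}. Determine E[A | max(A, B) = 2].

P(max(A, B) = 2) = 1/10.
Summing A·P(x,y) over outcomes with max(A, B) = 2 gives 1/6.
E[A | max(A, B) = 2] = (1/6) / (1/10) = 5/3.

5/3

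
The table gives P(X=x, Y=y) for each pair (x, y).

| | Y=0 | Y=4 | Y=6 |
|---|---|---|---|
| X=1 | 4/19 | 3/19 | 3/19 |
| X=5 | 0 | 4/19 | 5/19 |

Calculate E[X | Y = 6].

P(Y = 6) = 8/19.
Σ X·P over the event = 1·(3/19) + 5·(5/19) = 28/19.
E[X | Y = 6] = (28/19) / (8/19) = 7/2.

7/2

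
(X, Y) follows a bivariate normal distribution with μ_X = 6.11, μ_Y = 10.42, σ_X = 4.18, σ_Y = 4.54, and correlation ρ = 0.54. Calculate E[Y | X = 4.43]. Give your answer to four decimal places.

9.4347

For a bivariate normal, E[Y | X=x] = μ_Y + ρ·(σ_Y/σ_X)·(x − μ_X).
E[Y | X=4.43] = 10.42 + (0.54)·(4.54/4.18)·(4.43 − (6.11)) = 10.42 + (0.58651)·(-1.68) = 9.4347.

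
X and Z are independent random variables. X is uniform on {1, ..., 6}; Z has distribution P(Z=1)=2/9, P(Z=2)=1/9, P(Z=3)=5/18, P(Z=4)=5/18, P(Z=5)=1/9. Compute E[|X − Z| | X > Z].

P(X > Z) = 55/108.
Summing |X−Z|·P(x,y) over outcomes with X > Z gives 127/108.
E[|X − Z| | X > Z] = (127/108) / (55/108) = 127/55.

127/55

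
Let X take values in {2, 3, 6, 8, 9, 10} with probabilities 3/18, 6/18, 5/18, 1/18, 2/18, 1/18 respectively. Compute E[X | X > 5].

22/3

P(X > 5) = 1/2.
Σ over the event: 6·5/18 + 8·1/18 + 9·1/9 + 10·1/18 = 11/3.
E[X | X > 5] = (11/3) / (1/2) = 22/3.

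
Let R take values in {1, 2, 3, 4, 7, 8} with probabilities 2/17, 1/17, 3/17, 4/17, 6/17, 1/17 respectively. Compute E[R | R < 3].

4/3

P(R < 3) = 3/17.
Σ over the event: 1·2/17 + 2·1/17 = 4/17.
E[R | R < 3] = (4/17) / (3/17) = 4/3.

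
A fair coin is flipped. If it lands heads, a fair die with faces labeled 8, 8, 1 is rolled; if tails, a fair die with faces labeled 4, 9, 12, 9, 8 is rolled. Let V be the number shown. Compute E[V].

E[V | heads] = (8+8+1)/3 = 17/3.
E[V | tails] = (4+9+12+9+8)/5 = 42/5.
E[V] = (1/2)·(17/3) + (1/2)·(42/5) = 211/30.

211/30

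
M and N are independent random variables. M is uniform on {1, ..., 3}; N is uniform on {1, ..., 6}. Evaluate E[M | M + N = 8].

Outcomes with M + N = 8: (2,6), (3,5), each with probability 1/18.
E[M | M + N = 8] = (2 + 3) / 2 = 5/2.

5/2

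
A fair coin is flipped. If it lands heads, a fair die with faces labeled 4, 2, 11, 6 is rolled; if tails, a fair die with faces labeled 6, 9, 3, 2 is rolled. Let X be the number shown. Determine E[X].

43/8

E[X | heads] = (4+2+11+6)/4 = 23/4.
E[X | tails] = (6+9+3+2)/4 = 5.
E[X] = (1/2)·(23/4) + (1/2)·(5) = 43/8.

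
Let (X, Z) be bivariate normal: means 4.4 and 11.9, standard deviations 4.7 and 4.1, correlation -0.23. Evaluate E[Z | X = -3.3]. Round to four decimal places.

13.4449

For a bivariate normal, E[Z | X=x] = μ_Z + ρ·(σ_Z/σ_X)·(x − μ_X).
E[Z | X=-3.3] = 11.9 + (-0.23)·(4.1/4.7)·(-3.3 − (4.4)) = 11.9 + (-0.20064)·(-7.7) = 13.4449.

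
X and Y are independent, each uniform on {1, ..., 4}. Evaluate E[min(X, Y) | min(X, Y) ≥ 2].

Outcomes with min(X, Y) ≥ 2: (2,2), (2,3), (2,4), (3,2), (3,3), (3,4), (4,2), (4,3), (4,4), each with probability 1/16.
E[min(X, Y) | min(X, Y) ≥ 2] = (2 + 2 + 2 + 2 + 3 + 3 + 2 + 3 + 4) / 9 = 23/9.

23/9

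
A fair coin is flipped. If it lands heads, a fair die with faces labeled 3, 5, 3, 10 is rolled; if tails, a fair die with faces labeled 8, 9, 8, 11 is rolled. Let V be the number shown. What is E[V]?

57/8

E[V | heads] = (3+5+3+10)/4 = 21/4.
E[V | tails] = (8+9+8+11)/4 = 9.
By the law of total expectation,
E[V] = (1/2)·(21/4) + (1/2)·(9) = 57/8.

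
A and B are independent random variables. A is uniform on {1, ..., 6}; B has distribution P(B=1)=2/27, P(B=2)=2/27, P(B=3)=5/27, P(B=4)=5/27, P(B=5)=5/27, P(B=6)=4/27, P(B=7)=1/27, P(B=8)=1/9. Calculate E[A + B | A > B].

P(A > B) = 8/27.
Summing (A+B)·P(x,y) over outcomes with A > B gives 62/27.
E[A + B | A > B] = (62/27) / (8/27) = 31/4.

31/4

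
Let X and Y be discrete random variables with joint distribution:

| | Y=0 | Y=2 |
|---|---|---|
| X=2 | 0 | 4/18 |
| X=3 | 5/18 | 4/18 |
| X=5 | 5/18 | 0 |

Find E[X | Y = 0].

P(Y = 0) = 5/9.
Σ X·P over the event = 3·(5/18) + 5·(5/18) = 20/9.
E[X | Y = 0] = (20/9) / (5/9) = 4.

4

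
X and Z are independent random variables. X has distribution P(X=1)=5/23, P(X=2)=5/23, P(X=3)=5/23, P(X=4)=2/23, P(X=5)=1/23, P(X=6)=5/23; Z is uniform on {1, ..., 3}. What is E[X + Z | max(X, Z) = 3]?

P(max(X, Z) = 3) = 25/69.
Summing (X+Z)·P(x,y) over outcomes with max(X, Z) = 3 gives 40/23.
E[X + Z | max(X, Z) = 3] = (40/23) / (25/69) = 24/5.

24/5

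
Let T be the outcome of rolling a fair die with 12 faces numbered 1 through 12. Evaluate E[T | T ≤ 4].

Given T ≤ 4, T is equally likely to be any of {1, 2, 3, 4}.
E[T | T ≤ 4] = (1 + 2 + 3 + 4) / 4 = 5/2.

5/2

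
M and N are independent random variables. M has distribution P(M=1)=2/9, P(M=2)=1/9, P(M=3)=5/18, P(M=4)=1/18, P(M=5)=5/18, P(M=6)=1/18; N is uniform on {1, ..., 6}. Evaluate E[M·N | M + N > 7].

P(M + N > 7) = 10/27.
Summing MN·P(x,y) over outcomes with M + N > 7 gives 91/12.
E[M·N | M + N > 7] = (91/12) / (10/27) = 819/40.

819/40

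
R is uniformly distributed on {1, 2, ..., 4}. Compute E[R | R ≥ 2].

3

Given R ≥ 2, R is equally likely to be any of {2, 3, 4}.
E[R | R ≥ 2] = (2 + 3 + 4) / 3 = 3.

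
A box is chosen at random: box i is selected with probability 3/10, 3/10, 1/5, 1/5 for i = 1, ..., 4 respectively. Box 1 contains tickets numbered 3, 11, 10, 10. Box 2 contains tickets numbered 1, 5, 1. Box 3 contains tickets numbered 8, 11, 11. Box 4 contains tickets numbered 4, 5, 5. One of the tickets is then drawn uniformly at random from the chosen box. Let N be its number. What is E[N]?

E[N | box 1] = (3+11+10+10)/4 = 17/2.
E[N | box 2] = (1+5+1)/3 = 7/3.
E[N | box 3] = (8+11+11)/3 = 10.
E[N | box 4] = (4+5+5)/3 = 14/3.
E[N] = (3/10)·(17/2) + (3/10)·(7/3) + (1/5)·(10) + (1/5)·(14/3) = 371/60.

371/60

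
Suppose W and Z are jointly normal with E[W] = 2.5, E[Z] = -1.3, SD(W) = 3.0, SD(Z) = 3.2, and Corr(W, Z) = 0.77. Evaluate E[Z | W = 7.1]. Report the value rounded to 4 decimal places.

2.4781

E[Z | W=x] = μ_Z + ρ(σ_Z/σ_W)(x − μ_W) for jointly normal variables.
E[Z | W=7.1] = -1.3 + (0.77)·(3.2/3.0)·(7.1 − (2.5)) = -1.3 + (0.82133)·(4.6) = 2.4781.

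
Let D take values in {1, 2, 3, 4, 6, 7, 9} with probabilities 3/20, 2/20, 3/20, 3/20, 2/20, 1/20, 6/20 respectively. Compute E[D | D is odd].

73/13

P(D is odd) = 13/20.
Σ over the event: 1·3/20 + 3·3/20 + 7·1/20 + 9·3/10 = 73/20.
E[D | D is odd] = (73/20) / (13/20) = 73/13.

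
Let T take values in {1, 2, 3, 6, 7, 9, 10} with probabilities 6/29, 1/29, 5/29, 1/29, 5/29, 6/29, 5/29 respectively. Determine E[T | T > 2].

80/11

P(T > 2) = 22/29.
Σ over the event: 3·5/29 + 6·1/29 + 7·5/29 + 9·6/29 + 10·5/29 = 160/29.
E[T | T > 2] = (160/29) / (22/29) = 80/11.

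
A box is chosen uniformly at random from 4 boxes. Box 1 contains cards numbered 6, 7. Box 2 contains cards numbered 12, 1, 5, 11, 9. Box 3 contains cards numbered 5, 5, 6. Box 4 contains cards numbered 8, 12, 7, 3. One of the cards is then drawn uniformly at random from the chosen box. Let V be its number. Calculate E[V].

101/15

E[V | box 1] = (6+7)/2 = 13/2.
E[V | box 2] = (12+1+5+11+9)/5 = 38/5.
E[V | box 3] = (5+5+6)/3 = 16/3.
E[V | box 4] = (8+12+7+3)/4 = 15/2.
By the law of total expectation,
E[V] = (1/4)·(13/2) + (1/4)·(38/5) + (1/4)·(16/3) + (1/4)·(15/2) = 101/15.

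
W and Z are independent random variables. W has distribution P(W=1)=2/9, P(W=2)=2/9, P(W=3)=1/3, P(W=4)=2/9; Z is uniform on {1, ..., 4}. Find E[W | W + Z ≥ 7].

P(W + Z ≥ 7) = 7/36.
Summing W·P(x,y) over outcomes with W + Z ≥ 7 gives 25/36.
E[W | W + Z ≥ 7] = (25/36) / (7/36) = 25/7.

25/7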